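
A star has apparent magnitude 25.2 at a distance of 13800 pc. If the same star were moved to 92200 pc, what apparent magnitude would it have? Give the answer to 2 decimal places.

m ≈ 29.32

Flux ∝ 1/d², so Δm = 5 log₁₀(d₂/d₁) = 5 log₁₀(92200/13800) = 4.124
m₂ = m₁ + Δm = 25.2 + (4.124) = 29.324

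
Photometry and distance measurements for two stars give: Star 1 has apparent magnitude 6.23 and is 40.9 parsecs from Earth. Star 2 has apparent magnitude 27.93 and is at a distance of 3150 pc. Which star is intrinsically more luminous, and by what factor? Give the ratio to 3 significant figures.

Star 1: M = m − 5 log₁₀ d + 5 = 6.23 − 5·1.6117 + 5 = 3.171
Star 2: M = m − 5 log₁₀ d + 5 = 27.93 − 5·3.4983 + 5 = 15.438
ΔM = M_1 − M_2 = 3.171 − (15.438) = -12.267; smaller M is more luminous → Star 1.
L ratio = 10^(0.4 |ΔM|) = 10^4.907 = 80690

Star 1 is more luminous, by a factor of 80700.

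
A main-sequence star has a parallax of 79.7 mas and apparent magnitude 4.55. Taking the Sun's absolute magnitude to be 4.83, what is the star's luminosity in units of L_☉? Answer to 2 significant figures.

L/L_☉ ≈ 2.0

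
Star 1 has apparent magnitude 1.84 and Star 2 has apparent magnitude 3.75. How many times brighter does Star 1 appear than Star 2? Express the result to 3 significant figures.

5.81

Magnitude difference = -1.91
Flux ratio = 10^(−0.4 Δm) = 10^(−0.4 × -1.91) = 10^0.764 = 5.808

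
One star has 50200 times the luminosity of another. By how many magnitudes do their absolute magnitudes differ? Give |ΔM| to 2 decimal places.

|ΔM| ≈ 11.75

Pogson: ΔM = −2.5 log₁₀(ratio) = −2.5 log₁₀(50200) = −2.5 × 4.7007 = -11.752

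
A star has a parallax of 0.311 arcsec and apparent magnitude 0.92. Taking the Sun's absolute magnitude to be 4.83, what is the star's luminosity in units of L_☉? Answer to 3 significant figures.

L/L_☉ ≈ 3.79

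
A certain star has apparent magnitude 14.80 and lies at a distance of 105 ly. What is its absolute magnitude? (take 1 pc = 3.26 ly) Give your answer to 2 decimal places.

M ≈ 12.26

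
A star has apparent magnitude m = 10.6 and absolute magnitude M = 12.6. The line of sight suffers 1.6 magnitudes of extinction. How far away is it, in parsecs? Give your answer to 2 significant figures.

m − M = 5 log₁₀(d/10 pc) + A  ⇒  10.6 − (12.6) − 1.6 = 5 log₁₀(d/10)
-3.600 = 5 log₁₀(d/10)
log₁₀ d = (m − M − A)/5 + 1 = 0.2800
d = 10^0.2800 = 1.905 pc

d ≈ 1.9 pc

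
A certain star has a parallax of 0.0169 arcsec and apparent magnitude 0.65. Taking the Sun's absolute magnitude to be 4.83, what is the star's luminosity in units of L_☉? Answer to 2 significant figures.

d = 1/p = 1/0.0169″ = 59.17 pc
M = m − 5 log₁₀ d + 5 = 0.65 − 5·1.7721 + 5 = -3.211
M − M_☉ = -3.211 − 4.83 = -8.041
L/L_☉ = 10^(−0.4 × -8.041) = 1645

L/L_☉ ≈ 1600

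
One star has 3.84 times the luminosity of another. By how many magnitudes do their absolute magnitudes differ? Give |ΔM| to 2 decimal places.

Pogson: ΔM = −2.5 log₁₀(ratio) = −2.5 log₁₀(3.84) = −2.5 × 0.5843 = -1.461

|ΔM| ≈ 1.46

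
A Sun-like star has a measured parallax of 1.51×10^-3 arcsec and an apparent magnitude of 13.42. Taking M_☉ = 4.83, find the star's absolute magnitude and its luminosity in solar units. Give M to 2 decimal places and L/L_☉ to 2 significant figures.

M ≈ 4.31; L/L_☉ ≈ 1.6

d = 1/p = 1/1.51×10^-3″ = 662.3 pc
M = m − 5 log₁₀ d + 5 = 13.42 − 5·2.8210 + 5 = 4.315
M − M_☉ = 4.315 − 4.83 = -0.515
L/L_☉ = 10^(−0.4 × -0.515) = 1.607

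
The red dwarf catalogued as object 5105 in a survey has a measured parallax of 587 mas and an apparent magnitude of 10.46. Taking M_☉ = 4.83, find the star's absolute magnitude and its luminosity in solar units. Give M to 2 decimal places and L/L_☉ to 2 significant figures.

d = 1/p = 1000/587 mas = 1.704 pc
M = m − 5 log₁₀ d + 5 = 10.46 − 5·0.2314 + 5 = 14.303
M − M_☉ = 14.303 − 4.83 = 9.473
L/L_☉ = 10^(−0.4 × 9.473) = 1.625×10^-4

M ≈ 14.30; L/L_☉ ≈ 1.6×10^-4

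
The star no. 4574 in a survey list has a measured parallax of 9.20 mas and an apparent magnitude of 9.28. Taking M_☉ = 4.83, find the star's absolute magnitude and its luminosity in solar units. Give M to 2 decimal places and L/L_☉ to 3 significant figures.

d = 1/p = 1000/9.20 mas = 108.7 pc
M = m − 5 log₁₀ d + 5 = 9.28 − 5·2.0362 + 5 = 4.099
M − M_☉ = 4.099 − 4.83 = -0.731
L/L_☉ = 10^(−0.4 × -0.731) = 1.961

M ≈ 4.10; L/L_☉ ≈ 1.96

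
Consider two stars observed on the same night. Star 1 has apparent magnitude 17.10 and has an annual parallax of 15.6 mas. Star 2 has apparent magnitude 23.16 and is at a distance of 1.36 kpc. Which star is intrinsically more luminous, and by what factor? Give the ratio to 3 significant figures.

Star 2 is more luminous, by a factor of 1.70.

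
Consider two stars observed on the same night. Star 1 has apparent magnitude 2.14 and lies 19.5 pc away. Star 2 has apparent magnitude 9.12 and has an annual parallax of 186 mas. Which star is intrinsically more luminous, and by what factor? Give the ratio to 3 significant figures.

Star 1 is more luminous, by a factor of 8150.

Star 1: M = m − 5 log₁₀ d + 5 = 2.14 − 5·1.2900 + 5 = 0.690
Star 2: p = 186 mas = 0.186″ → d = 1/p = 5.376 pc
Star 2: M = m − 5 log₁₀ d + 5 = 9.12 − 5·0.7305 + 5 = 10.468
ΔM = M_1 − M_2 = 0.690 − (10.468) = -9.778; smaller M is more luminous → Star 1.
L ratio = 10^(0.4 |ΔM|) = 10^3.911 = 8149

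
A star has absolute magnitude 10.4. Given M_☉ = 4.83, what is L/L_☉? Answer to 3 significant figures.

L/L_☉ ≈ 5.92×10^-3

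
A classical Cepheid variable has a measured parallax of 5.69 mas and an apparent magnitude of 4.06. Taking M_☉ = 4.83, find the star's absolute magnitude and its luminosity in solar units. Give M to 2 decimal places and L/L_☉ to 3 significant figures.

M ≈ -2.16; L/L_☉ ≈ 628

d = 1/p = 1000/5.69 mas = 175.7 pc
M = m − 5 log₁₀ d + 5 = 4.06 − 5·2.2449 + 5 = -2.164
M − M_☉ = -2.164 − 4.83 = -6.994
L/L_☉ = 10^(−0.4 × -6.994) = 627.7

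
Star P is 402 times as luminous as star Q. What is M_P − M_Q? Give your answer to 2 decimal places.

M_P − M_Q ≈ -6.51

Pogson: ΔM = −2.5 log₁₀(ratio) = −2.5 log₁₀(402) = −2.5 × 2.6042 = -6.511
Star P is brighter, so it has the smaller magnitude: the difference is negative.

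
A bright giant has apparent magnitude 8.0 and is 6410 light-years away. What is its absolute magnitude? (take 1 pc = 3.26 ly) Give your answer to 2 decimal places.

d = 6410 ly / 3.26 = 1966 pc
5 log₁₀(d/10 pc) = 5 log₁₀(1966) − 5 = 11.468
M = m − 5 log₁₀(d/10) = 8.0 − 11.468 = -3.468

M ≈ -3.47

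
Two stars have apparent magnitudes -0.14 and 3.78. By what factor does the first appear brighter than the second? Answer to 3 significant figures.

37.0

Δm = -0.14 − (3.78) = -3.92
Flux ratio = 10^(−0.4 Δm) = 10^(−0.4 × -3.92) = 10^1.568 = 36.98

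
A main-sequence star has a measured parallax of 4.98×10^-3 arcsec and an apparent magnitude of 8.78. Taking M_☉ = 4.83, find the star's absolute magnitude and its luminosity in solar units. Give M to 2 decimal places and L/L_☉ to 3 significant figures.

d = 1/p = 1/4.98×10^-3″ = 200.8 pc
M = m − 5 log₁₀ d + 5 = 8.78 − 5·2.3028 + 5 = 2.266
M − M_☉ = 2.266 − 4.83 = -2.564
L/L_☉ = 10^(−0.4 × -2.564) = 10.61

M ≈ 2.27; L/L_☉ ≈ 10.6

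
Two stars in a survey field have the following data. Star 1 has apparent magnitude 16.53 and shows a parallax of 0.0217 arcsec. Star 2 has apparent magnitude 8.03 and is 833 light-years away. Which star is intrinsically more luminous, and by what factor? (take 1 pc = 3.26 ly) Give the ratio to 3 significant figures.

Star 2 is more luminous, by a factor of 77200.

Star 1: d = 1/p = 1/0.0217″ = 46.08 pc
Star 1: M = m − 5 log₁₀ d + 5 = 16.53 − 5·1.6635 + 5 = 13.212
Star 2: d = 833 ly / 3.26 = 255.5 pc
Star 2: M = m − 5 log₁₀ d + 5 = 8.03 − 5·2.4074 + 5 = 0.993
ΔM = M_1 − M_2 = 13.212 − (0.993) = 12.219; smaller M is more luminous → Star 2.
L ratio = 10^(0.4 |ΔM|) = 10^4.888 = 77230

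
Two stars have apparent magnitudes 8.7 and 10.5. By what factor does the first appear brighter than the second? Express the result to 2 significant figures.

5.2

Magnitude difference = -1.8
Flux ratio = 10^(−0.4 Δm) = 10^(−0.4 × -1.8) = 10^0.720 = 5.248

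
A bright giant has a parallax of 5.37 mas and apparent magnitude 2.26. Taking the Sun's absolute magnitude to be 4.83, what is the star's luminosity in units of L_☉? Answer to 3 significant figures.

L/L_☉ ≈ 3700

d = 1/p = 1000/5.37 mas = 186.2 pc
M = m − 5 log₁₀ d + 5 = 2.26 − 5·2.2700 + 5 = -4.090
M − M_☉ = -4.090 − 4.83 = -8.920
L/L_☉ = 10^(−0.4 × -8.920) = 3699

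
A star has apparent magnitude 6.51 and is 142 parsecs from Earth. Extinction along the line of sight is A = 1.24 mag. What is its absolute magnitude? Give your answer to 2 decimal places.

M ≈ -0.49

5 log₁₀(d/10 pc) = 5 log₁₀(142.0) − 5 = 5.761
M = m − 5 log₁₀(d/10) − A = 6.51 − 5.761 − 1.24 = -0.491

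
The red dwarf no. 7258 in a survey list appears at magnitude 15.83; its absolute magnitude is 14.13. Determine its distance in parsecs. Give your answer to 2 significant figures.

d ≈ 22 pc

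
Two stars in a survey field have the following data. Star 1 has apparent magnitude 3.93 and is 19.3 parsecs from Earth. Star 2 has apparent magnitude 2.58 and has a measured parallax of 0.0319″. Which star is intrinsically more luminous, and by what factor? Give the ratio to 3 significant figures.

Star 1: M = m − 5 log₁₀ d + 5 = 3.93 − 5·1.2856 + 5 = 2.502
Star 2: d = 1/p = 1/0.0319″ = 31.35 pc
Star 2: M = m − 5 log₁₀ d + 5 = 2.58 − 5·1.4962 + 5 = 0.099
ΔM = M_1 − M_2 = 2.502 − (0.099) = 2.403; smaller M is more luminous → Star 2.
L ratio = 10^(0.4 |ΔM|) = 10^0.961 = 9.148

Star 2 is more luminous, by a factor of 9.15.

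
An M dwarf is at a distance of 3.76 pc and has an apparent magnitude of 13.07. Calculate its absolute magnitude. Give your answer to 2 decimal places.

M ≈ 15.19

5 log₁₀(d/10 pc) = 5 log₁₀(3.760) − 5 = -2.124
M = m − 5 log₁₀(d/10) = 13.07 + 2.124 = 15.194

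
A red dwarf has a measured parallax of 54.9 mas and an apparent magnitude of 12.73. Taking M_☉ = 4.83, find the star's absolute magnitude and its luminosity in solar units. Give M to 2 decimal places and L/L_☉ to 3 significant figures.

M ≈ 11.43; L/L_☉ ≈ 2.30×10^-3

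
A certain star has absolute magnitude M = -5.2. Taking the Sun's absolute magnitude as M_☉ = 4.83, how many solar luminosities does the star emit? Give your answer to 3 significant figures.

L/L_☉ ≈ 10300

M − M_☉ = -5.2 − 4.83 = -10.030
L/L_☉ = 10^(−0.4 (M − M_☉)) = 10^4.012 = 10280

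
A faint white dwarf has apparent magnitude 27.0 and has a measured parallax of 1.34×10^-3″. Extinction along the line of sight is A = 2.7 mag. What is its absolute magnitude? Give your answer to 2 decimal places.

d = 1/p = 1/1.34×10^-3″ = 746.3 pc
5 log₁₀(d/10 pc) = 5 log₁₀(746.3) − 5 = 9.364
M = m − 5 log₁₀(d/10) − A = 27.0 − 9.364 − 2.7 = 14.936

M ≈ 14.94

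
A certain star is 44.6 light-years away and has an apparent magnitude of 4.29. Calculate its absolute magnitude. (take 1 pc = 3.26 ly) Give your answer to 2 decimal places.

M ≈ 3.61

d = 44.6 ly / 3.26 = 13.68 pc
5 log₁₀(d/10 pc) = 5 log₁₀(13.68) − 5 = 0.681
M = m − 5 log₁₀(d/10) = 4.29 − 0.681 = 3.609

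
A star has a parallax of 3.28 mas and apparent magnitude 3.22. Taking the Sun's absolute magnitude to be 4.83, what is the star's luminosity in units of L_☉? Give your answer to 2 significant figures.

d = 1/p = 1000/3.28 mas = 304.9 pc
M = m − 5 log₁₀ d + 5 = 3.22 − 5·2.4841 + 5 = -4.201
M − M_☉ = -4.201 − 4.83 = -9.031
L/L_☉ = 10^(−0.4 × -9.031) = 4095

L/L_☉ ≈ 4100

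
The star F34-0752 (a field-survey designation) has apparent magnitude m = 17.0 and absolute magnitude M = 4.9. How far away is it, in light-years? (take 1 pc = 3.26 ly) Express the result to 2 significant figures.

d ≈ 8600 ly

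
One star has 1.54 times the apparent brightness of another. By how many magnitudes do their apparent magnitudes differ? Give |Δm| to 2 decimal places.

|Δm| ≈ 0.47

Pogson: Δm = −2.5 log₁₀(ratio) = −2.5 log₁₀(1.54) = −2.5 × 0.1875 = -0.469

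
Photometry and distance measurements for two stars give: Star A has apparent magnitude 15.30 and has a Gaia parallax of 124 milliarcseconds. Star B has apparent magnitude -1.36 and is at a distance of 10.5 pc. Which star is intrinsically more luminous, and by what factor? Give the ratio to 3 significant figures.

Star B is more luminous, by a factor of 7.82×10^6.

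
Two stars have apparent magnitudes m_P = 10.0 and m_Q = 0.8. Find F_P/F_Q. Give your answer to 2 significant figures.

F_P/F_Q ≈ 2.1×10^-4

Magnitude difference = 9.2
Flux ratio = 10^(−0.4 Δm) = 10^(−0.4 × 9.2) = 10^-3.680 = 2.089×10^-4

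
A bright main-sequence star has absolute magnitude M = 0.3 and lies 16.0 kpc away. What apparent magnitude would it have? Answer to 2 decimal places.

m ≈ 16.32

d = 16.0 kpc = 16000 pc
m = M + 5 log₁₀ d − 5 = 0.3 + 5·4.2041 − 5 = 16.321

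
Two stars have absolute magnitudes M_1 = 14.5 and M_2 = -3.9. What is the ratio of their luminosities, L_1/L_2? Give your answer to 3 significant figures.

L_1/L_2 ≈ 4.37×10^-8

ΔM = M_1 − M_2 = 18.4
L_1/L_2 = 10^(−0.4 ΔM) = 10^-7.360 = 4.365×10^-8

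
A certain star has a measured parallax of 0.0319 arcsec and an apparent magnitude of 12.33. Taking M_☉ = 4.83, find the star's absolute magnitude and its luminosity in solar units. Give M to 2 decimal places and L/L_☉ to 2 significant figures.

M ≈ 9.85; L/L_☉ ≈ 9.8×10^-3

d = 1/p = 1/0.0319″ = 31.35 pc
M = m − 5 log₁₀ d + 5 = 12.33 − 5·1.4962 + 5 = 9.849
M − M_☉ = 9.849 − 4.83 = 5.019
L/L_☉ = 10^(−0.4 × 5.019) = 9.827×10^-3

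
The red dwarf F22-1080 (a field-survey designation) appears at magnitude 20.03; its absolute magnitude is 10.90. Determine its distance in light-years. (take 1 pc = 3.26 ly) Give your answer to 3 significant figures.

μ = m − M = 9.130
m − M = 5 log₁₀ d − 5
log₁₀ d = (m − M)/5 + 1 = 2.8260
d = 10^2.8260 = 669.9 pc
= 2184 ly

d ≈ 2180 ly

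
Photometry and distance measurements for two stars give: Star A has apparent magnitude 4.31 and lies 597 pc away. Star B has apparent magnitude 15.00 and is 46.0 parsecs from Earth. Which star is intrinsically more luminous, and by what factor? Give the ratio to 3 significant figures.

Star A: M = m − 5 log₁₀ d + 5 = 4.31 − 5·2.7760 + 5 = -4.570
Star B: M = m − 5 log₁₀ d + 5 = 15.00 − 5·1.6628 + 5 = 11.686
ΔM = M_A − M_B = -4.570 − (11.686) = -16.256; smaller M is more luminous → Star A.
L ratio = 10^(0.4 |ΔM|) = 10^6.502 = 3.180×10^6

Star A is more luminous, by a factor of 3.18×10^6.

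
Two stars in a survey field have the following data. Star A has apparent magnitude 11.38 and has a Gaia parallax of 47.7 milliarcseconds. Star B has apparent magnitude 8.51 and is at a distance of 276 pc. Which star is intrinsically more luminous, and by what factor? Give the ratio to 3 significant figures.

Star A: p = 47.7 mas = 0.0477″ → d = 1/p = 20.96 pc
Star A: M = m − 5 log₁₀ d + 5 = 11.38 − 5·1.3215 + 5 = 9.773
Star B: M = m − 5 log₁₀ d + 5 = 8.51 − 5·2.4409 + 5 = 1.305
ΔM = M_A − M_B = 9.773 − (1.305) = 8.467; smaller M is more luminous → Star B.
L ratio = 10^(0.4 |ΔM|) = 10^3.387 = 2437

Star B is more luminous, by a factor of 2440.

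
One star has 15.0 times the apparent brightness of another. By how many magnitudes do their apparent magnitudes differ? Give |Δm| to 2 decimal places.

|Δm| ≈ 2.94

Pogson: Δm = −2.5 log₁₀(ratio) = −2.5 log₁₀(15.0) = −2.5 × 1.1761 = -2.940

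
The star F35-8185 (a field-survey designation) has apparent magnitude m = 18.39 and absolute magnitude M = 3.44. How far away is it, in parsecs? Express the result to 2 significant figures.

d ≈ 9800 pc

Distance modulus: m − M = 18.39 − (3.44) = 14.950
m − M = 5 log₁₀ d − 5
log₁₀ d = (m − M)/5 + 1 = 3.9900
d = 10^3.9900 = 9772 pc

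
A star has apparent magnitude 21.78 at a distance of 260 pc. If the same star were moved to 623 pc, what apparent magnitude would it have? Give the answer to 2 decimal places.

m ≈ 23.68

Flux ∝ 1/d², so Δm = 5 log₁₀(d₂/d₁) = 5 log₁₀(623/260) = 1.898
m₂ = m₁ + Δm = 21.78 + (1.898) = 23.678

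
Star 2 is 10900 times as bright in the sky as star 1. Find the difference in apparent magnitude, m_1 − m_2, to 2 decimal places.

m_1 − m_2 ≈ 10.09

Pogson: Δm = −2.5 log₁₀(ratio) = −2.5 log₁₀(10900) = −2.5 × 4.0374 = -10.094
Star 2 is brighter so has the smaller magnitude: m_1 − m_2 is positive.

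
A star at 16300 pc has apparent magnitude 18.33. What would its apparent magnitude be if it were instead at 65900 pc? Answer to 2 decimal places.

m ≈ 21.36

Flux ∝ 1/d², so Δm = 5 log₁₀(d₂/d₁) = 5 log₁₀(65900/16300) = 3.033
m₂ = m₁ + Δm = 18.33 + (3.033) = 21.363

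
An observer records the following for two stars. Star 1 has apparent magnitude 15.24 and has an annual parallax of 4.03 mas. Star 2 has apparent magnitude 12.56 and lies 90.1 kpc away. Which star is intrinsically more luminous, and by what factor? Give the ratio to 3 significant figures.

Star 2 is more luminous, by a factor of 1.56×10^6.

Star 1: p = 4.03 mas = 4.03×10^-3″ → d = 1/p = 248.1 pc
Star 1: M = m − 5 log₁₀ d + 5 = 15.24 − 5·2.3947 + 5 = 8.267
Star 2: d = 90.1 kpc = 90100 pc
Star 2: M = m − 5 log₁₀ d + 5 = 12.56 − 5·4.9547 + 5 = -7.214
ΔM = M_1 − M_2 = 8.267 − (-7.214) = 15.480; smaller M is more luminous → Star 2.
L ratio = 10^(0.4 |ΔM|) = 10^6.192 = 1.556×10^6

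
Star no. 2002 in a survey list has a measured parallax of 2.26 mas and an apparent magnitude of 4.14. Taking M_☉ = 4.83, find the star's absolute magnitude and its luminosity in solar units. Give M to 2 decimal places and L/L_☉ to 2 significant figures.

M ≈ -4.09; L/L_☉ ≈ 3700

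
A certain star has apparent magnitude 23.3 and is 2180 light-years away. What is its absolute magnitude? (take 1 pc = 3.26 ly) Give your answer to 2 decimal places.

M ≈ 14.17

d = 2180 ly / 3.26 = 668.7 pc
5 log₁₀(d/10 pc) = 5 log₁₀(668.7) − 5 = 9.126
M = m − 5 log₁₀(d/10) = 23.3 − 9.126 = 14.174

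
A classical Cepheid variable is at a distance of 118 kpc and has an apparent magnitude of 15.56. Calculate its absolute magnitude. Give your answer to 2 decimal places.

d = 118 kpc = 118000 pc
5 log₁₀(d/10 pc) = 5 log₁₀(118000) − 5 = 20.359
M = m − 5 log₁₀(d/10) = 15.56 − 20.359 = -4.799

M ≈ -4.80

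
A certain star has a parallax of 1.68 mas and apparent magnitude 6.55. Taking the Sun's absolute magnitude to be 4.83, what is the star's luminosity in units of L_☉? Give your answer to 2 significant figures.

L/L_☉ ≈ 730

d = 1/p = 1000/1.68 mas = 595.2 pc
M = m − 5 log₁₀ d + 5 = 6.55 − 5·2.7747 + 5 = -2.323
M − M_☉ = -2.323 − 4.83 = -7.153
L/L_☉ = 10^(−0.4 × -7.153) = 726.7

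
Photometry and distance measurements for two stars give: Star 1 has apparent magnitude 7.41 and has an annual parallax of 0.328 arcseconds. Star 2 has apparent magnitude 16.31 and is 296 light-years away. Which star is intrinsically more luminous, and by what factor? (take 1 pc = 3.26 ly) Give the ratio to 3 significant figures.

Star 1 is more luminous, by a factor of 4.09.

Star 1: d = 1/p = 1/0.328″ = 3.049 pc
Star 1: M = m − 5 log₁₀ d + 5 = 7.41 − 5·0.4841 + 5 = 9.989
Star 2: d = 296 ly / 3.26 = 90.80 pc
Star 2: M = m − 5 log₁₀ d + 5 = 16.31 − 5·1.9581 + 5 = 11.520
ΔM = M_1 − M_2 = 9.989 − (11.520) = -1.530; smaller M is more luminous → Star 1.
L ratio = 10^(0.4 |ΔM|) = 10^0.612 = 4.094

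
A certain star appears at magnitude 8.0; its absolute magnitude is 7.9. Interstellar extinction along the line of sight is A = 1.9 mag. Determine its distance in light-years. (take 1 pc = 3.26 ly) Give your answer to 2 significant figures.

d ≈ 14 ly

m − M = 5 log₁₀(d/10 pc) + A  ⇒  8.0 − (7.9) − 1.9 = 5 log₁₀(d/10)
-1.800 = 5 log₁₀(d/10)
log₁₀ d = (m − M − A)/5 + 1 = 0.6400
d = 10^0.6400 = 4.365 pc
= 14.23 ly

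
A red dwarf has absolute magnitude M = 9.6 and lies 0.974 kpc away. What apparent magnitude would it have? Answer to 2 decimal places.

m ≈ 19.54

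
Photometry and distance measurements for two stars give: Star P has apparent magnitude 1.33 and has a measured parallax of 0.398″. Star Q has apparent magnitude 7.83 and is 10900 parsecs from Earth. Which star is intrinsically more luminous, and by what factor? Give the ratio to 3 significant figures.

Star Q is more luminous, by a factor of 47300.

Star P: d = 1/p = 1/0.398″ = 2.513 pc
Star P: M = m − 5 log₁₀ d + 5 = 1.33 − 5·0.4001 + 5 = 4.329
Star Q: M = m − 5 log₁₀ d + 5 = 7.83 − 5·4.0374 + 5 = -7.357
ΔM = M_P − M_Q = 4.329 − (-7.357) = 11.687; smaller M is more luminous → Star Q.
L ratio = 10^(0.4 |ΔM|) = 10^4.675 = 47270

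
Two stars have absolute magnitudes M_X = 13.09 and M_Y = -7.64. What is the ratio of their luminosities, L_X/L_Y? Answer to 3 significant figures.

L_X/L_Y ≈ 5.11×10^-9

ΔM = M_X − M_Y = 20.73
L_X/L_Y = 10^(−0.4 ΔM) = 10^-8.292 = 5.105×10^-9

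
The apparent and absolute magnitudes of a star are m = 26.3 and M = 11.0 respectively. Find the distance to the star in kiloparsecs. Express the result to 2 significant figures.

μ = m − M = 15.300
m − M = 5 log₁₀ d − 5
log₁₀ d = (m − M)/5 + 1 = 4.0600
d = 10^4.0600 = 11480 pc
= 11.48 kpc

d ≈ 11 kpc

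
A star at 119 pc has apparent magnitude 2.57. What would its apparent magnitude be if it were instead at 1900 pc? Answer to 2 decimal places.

m ≈ 8.59

Flux ∝ 1/d², so Δm = 5 log₁₀(d₂/d₁) = 5 log₁₀(1900/119) = 6.016
m₂ = m₁ + Δm = 2.57 + (6.016) = 8.586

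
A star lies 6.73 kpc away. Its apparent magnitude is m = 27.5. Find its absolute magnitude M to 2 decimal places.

M ≈ 13.36

d = 6.73 kpc = 6730 pc
5 log₁₀(d/10 pc) = 5 log₁₀(6730) − 5 = 14.140
M = m − 5 log₁₀(d/10) = 27.5 − 14.140 = 13.360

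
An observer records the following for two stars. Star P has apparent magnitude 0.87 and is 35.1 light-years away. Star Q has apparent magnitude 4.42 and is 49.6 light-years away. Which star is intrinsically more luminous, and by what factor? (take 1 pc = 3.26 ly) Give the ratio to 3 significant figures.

Star P: d = 35.1 ly / 3.26 = 10.77 pc
Star P: M = m − 5 log₁₀ d + 5 = 0.87 − 5·1.0321 + 5 = 0.710
Star Q: d = 49.6 ly / 3.26 = 15.21 pc
Star Q: M = m − 5 log₁₀ d + 5 = 4.42 − 5·1.1823 + 5 = 3.509
ΔM = M_P − M_Q = 0.710 − (3.509) = -2.799; smaller M is more luminous → Star P.
L ratio = 10^(0.4 |ΔM|) = 10^1.120 = 13.17

Star P is more luminous, by a factor of 13.2.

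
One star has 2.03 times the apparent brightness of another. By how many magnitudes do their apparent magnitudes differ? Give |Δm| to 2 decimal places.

|Δm| ≈ 0.77

Pogson: Δm = −2.5 log₁₀(ratio) = −2.5 log₁₀(2.03) = −2.5 × 0.3075 = -0.769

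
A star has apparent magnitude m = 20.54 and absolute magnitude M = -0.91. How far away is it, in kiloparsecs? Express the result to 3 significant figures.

μ = m − M = 21.450
m − M = 5 log₁₀ d − 5
log₁₀ d = (m − M)/5 + 1 = 5.2900
d = 10^5.2900 = 195000 pc
= 195.0 kpc

d ≈ 195 kpc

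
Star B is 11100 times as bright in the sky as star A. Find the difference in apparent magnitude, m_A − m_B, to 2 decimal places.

Pogson: Δm = −2.5 log₁₀(ratio) = −2.5 log₁₀(11100) = −2.5 × 4.0453 = -10.113
Star B is brighter so has the smaller magnitude: m_A − m_B is positive.

m_A − m_B ≈ 10.11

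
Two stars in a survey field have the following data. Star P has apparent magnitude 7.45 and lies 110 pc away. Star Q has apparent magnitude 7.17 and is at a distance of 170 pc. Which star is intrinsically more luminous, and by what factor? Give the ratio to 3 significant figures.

Star Q is more luminous, by a factor of 3.09.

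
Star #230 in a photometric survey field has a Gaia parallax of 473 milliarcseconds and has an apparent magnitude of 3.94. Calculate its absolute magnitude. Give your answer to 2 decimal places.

M ≈ 7.31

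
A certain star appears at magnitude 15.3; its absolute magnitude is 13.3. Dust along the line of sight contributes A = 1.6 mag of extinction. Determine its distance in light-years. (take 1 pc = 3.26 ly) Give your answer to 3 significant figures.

d ≈ 39.2 ly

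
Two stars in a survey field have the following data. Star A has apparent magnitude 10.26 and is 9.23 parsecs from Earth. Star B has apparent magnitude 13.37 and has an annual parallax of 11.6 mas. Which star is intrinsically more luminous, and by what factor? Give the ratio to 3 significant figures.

Star A: M = m − 5 log₁₀ d + 5 = 10.26 − 5·0.9652 + 5 = 10.434
Star B: p = 11.6 mas = 0.0116″ → d = 1/p = 86.21 pc
Star B: M = m − 5 log₁₀ d + 5 = 13.37 − 5·1.9355 + 5 = 8.692
ΔM = M_A − M_B = 10.434 − (8.692) = 1.742; smaller M is more luminous → Star B.
L ratio = 10^(0.4 |ΔM|) = 10^0.697 = 4.974

Star B is more luminous, by a factor of 4.97.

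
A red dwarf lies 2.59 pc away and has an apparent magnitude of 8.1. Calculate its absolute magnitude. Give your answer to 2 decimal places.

M ≈ 11.03

5 log₁₀(d/10 pc) = 5 log₁₀(2.590) − 5 = -2.934
M = m − 5 log₁₀(d/10) = 8.1 + 2.934 = 11.034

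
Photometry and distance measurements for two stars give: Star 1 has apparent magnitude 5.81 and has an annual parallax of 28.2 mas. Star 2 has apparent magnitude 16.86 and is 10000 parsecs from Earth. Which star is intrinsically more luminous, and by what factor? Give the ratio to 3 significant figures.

Star 2 is more luminous, by a factor of 3.02.

Star 1: p = 28.2 mas = 0.0282″ → d = 1/p = 35.46 pc
Star 1: M = m − 5 log₁₀ d + 5 = 5.81 − 5·1.5498 + 5 = 3.061
Star 2: M = m − 5 log₁₀ d + 5 = 16.86 − 5·4.0000 + 5 = 1.860
ΔM = M_1 − M_2 = 3.061 − (1.860) = 1.201; smaller M is more luminous → Star 2.
L ratio = 10^(0.4 |ΔM|) = 10^0.480 = 3.023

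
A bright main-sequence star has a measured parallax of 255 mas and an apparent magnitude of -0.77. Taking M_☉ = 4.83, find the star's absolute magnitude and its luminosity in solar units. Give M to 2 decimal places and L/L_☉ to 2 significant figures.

d = 1/p = 1000/255 mas = 3.922 pc
M = m − 5 log₁₀ d + 5 = -0.77 − 5·0.5935 + 5 = 1.263
M − M_☉ = 1.263 − 4.83 = -3.567
L/L_☉ = 10^(−0.4 × -3.567) = 26.73

M ≈ 1.26; L/L_☉ ≈ 27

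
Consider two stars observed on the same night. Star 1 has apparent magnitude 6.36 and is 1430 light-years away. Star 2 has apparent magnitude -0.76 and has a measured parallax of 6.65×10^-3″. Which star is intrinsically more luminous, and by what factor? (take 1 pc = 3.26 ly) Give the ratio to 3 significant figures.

Star 1: d = 1430 ly / 3.26 = 438.7 pc
Star 1: M = m − 5 log₁₀ d + 5 = 6.36 − 5·2.6421 + 5 = -1.851
Star 2: d = 1/p = 1/6.65×10^-3″ = 150.4 pc
Star 2: M = m − 5 log₁₀ d + 5 = -0.76 − 5·2.1772 + 5 = -6.646
ΔM = M_1 − M_2 = -1.851 − (-6.646) = 4.795; smaller M is more luminous → Star 2.
L ratio = 10^(0.4 |ΔM|) = 10^1.918 = 82.82

Star 2 is more luminous, by a factor of 82.8.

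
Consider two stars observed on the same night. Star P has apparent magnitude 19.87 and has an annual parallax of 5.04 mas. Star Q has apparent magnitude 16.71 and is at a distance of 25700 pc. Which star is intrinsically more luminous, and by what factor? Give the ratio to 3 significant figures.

Star Q is more luminous, by a factor of 308000.

Star P: p = 5.04 mas = 5.04×10^-3″ → d = 1/p = 198.4 pc
Star P: M = m − 5 log₁₀ d + 5 = 19.87 − 5·2.2976 + 5 = 13.382
Star Q: M = m − 5 log₁₀ d + 5 = 16.71 − 5·4.4099 + 5 = -0.340
ΔM = M_P − M_Q = 13.382 − (-0.340) = 13.722; smaller M is more luminous → Star Q.
L ratio = 10^(0.4 |ΔM|) = 10^5.489 = 308100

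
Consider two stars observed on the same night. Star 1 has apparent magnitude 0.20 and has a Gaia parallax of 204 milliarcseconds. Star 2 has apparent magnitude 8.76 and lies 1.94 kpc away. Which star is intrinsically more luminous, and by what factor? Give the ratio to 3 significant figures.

Star 1: p = 204 mas = 0.204″ → d = 1/p = 4.902 pc
Star 1: M = m − 5 log₁₀ d + 5 = 0.20 − 5·0.6904 + 5 = 1.748
Star 2: d = 1.94 kpc = 1940 pc
Star 2: M = m − 5 log₁₀ d + 5 = 8.76 − 5·3.2878 + 5 = -2.679
ΔM = M_1 − M_2 = 1.748 − (-2.679) = 4.427; smaller M is more luminous → Star 2.
L ratio = 10^(0.4 |ΔM|) = 10^1.771 = 59.00

Star 2 is more luminous, by a factor of 59.0.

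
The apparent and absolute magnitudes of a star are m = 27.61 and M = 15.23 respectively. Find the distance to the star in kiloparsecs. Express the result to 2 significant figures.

d ≈ 3.0 kpc

μ = m − M = 12.380
m − M = 5 log₁₀ d − 5
log₁₀ d = (m − M)/5 + 1 = 3.4760
d = 10^3.4760 = 2992 pc
= 2.992 kpc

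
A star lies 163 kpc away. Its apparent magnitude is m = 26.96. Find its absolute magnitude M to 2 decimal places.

M ≈ 5.90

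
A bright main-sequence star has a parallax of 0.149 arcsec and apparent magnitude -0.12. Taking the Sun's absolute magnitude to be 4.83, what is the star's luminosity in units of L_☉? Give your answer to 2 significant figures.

L/L_☉ ≈ 43

d = 1/p = 1/0.149″ = 6.711 pc
M = m − 5 log₁₀ d + 5 = -0.12 − 5·0.8268 + 5 = 0.746
M − M_☉ = 0.746 − 4.83 = -4.084
L/L_☉ = 10^(−0.4 × -4.084) = 43.02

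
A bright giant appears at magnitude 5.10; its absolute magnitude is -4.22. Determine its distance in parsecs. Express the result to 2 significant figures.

μ = m − M = 9.320
m − M = 5 log₁₀ d − 5
log₁₀ d = (m − M)/5 + 1 = 2.8640
d = 10^2.8640 = 731.1 pc

d ≈ 730 pc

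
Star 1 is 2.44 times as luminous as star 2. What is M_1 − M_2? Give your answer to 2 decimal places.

M_1 − M_2 ≈ -0.97

Pogson: ΔM = −2.5 log₁₀(ratio) = −2.5 log₁₀(2.44) = −2.5 × 0.3874 = -0.968
Star 1 is brighter, so it has the smaller magnitude: the difference is negative.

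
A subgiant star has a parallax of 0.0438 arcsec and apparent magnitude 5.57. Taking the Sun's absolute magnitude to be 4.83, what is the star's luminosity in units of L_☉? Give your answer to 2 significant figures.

d = 1/p = 1/0.0438″ = 22.83 pc
M = m − 5 log₁₀ d + 5 = 5.57 − 5·1.3585 + 5 = 3.777
M − M_☉ = 3.777 − 4.83 = -1.053
L/L_☉ = 10^(−0.4 × -1.053) = 2.637

L/L_☉ ≈ 2.6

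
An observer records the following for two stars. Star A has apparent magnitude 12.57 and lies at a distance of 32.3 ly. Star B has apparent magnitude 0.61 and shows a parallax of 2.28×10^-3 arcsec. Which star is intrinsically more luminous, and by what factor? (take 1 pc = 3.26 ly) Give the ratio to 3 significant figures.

Star B is more luminous, by a factor of 1.19×10^8.

Star A: d = 32.3 ly / 3.26 = 9.908 pc
Star A: M = m − 5 log₁₀ d + 5 = 12.57 − 5·0.9960 + 5 = 12.590
Star B: d = 1/p = 1/2.28×10^-3″ = 438.6 pc
Star B: M = m − 5 log₁₀ d + 5 = 0.61 − 5·2.6421 + 5 = -7.600
ΔM = M_A − M_B = 12.590 − (-7.600) = 20.190; smaller M is more luminous → Star B.
L ratio = 10^(0.4 |ΔM|) = 10^8.076 = 1.192×10^8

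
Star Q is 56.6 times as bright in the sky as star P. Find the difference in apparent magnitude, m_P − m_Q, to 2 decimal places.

m_P − m_Q ≈ 4.38

Pogson: Δm = −2.5 log₁₀(ratio) = −2.5 log₁₀(56.6) = −2.5 × 1.7528 = -4.382
Star Q is brighter so has the smaller magnitude: m_P − m_Q is positive.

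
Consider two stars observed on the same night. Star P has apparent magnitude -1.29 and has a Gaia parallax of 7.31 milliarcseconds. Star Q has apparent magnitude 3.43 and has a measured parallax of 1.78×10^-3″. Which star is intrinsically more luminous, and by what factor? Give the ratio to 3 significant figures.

Star P: p = 7.31 mas = 7.31×10^-3″ → d = 1/p = 136.8 pc
Star P: M = m − 5 log₁₀ d + 5 = -1.29 − 5·2.1361 + 5 = -6.970
Star Q: d = 1/p = 1/1.78×10^-3″ = 561.8 pc
Star Q: M = m − 5 log₁₀ d + 5 = 3.43 − 5·2.7496 + 5 = -5.318
ΔM = M_P − M_Q = -6.970 − (-5.318) = -1.653; smaller M is more luminous → Star P.
L ratio = 10^(0.4 |ΔM|) = 10^0.661 = 4.581

Star P is more luminous, by a factor of 4.58.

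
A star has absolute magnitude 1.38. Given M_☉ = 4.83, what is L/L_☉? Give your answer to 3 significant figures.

L/L_☉ ≈ 24.0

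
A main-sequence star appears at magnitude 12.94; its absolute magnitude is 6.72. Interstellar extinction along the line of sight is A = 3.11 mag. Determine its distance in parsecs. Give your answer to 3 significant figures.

d ≈ 41.9 pc

m − M = 5 log₁₀(d/10 pc) + A  ⇒  12.94 − (6.72) − 3.11 = 5 log₁₀(d/10)
3.110 = 5 log₁₀(d/10)
log₁₀ d = (m − M − A)/5 + 1 = 1.6220
d = 10^1.6220 = 41.88 pc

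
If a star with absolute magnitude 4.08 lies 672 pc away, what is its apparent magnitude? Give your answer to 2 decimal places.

m ≈ 13.22

m = M + 5 log₁₀ d − 5 = 4.08 + 5·2.8274 − 5 = 13.217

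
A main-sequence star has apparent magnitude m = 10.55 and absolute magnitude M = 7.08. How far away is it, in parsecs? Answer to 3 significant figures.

d ≈ 49.4 pc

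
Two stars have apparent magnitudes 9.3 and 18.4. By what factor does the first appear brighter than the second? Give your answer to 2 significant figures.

4400

Magnitude difference = -9.1
Flux ratio = 10^(−0.4 Δm) = 10^(−0.4 × -9.1) = 10^3.640 = 4365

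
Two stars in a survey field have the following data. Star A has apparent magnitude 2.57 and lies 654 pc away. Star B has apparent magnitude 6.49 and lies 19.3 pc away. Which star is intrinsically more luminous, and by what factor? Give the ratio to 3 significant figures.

Star A is more luminous, by a factor of 42500.

Star A: M = m − 5 log₁₀ d + 5 = 2.57 − 5·2.8156 + 5 = -6.508
Star B: M = m − 5 log₁₀ d + 5 = 6.49 − 5·1.2856 + 5 = 5.062
ΔM = M_A − M_B = -6.508 − (5.062) = -11.570; smaller M is more luminous → Star A.
L ratio = 10^(0.4 |ΔM|) = 10^4.628 = 42470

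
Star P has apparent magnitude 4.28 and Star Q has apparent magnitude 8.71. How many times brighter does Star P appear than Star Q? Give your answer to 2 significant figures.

59

Magnitude difference = -4.43
Flux ratio = 10^(−0.4 Δm) = 10^(−0.4 × -4.43) = 10^1.772 = 59.16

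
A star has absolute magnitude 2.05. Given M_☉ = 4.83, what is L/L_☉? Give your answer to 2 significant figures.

L/L_☉ ≈ 13

M − M_☉ = 2.05 − 4.83 = -2.780
L/L_☉ = 10^(−0.4 (M − M_☉)) = 10^1.112 = 12.94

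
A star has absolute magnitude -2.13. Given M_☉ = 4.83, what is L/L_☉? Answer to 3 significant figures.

M − M_☉ = -2.13 − 4.83 = -6.960
L/L_☉ = 10^(−0.4 (M − M_☉)) = 10^2.784 = 608.1

L/L_☉ ≈ 608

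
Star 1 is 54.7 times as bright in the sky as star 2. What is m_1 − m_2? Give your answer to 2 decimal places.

m_1 − m_2 ≈ -4.34

Pogson: Δm = −2.5 log₁₀(ratio) = −2.5 log₁₀(54.7) = −2.5 × 1.7380 = -4.345
Star 1 is brighter, so it has the smaller magnitude: the difference is negative.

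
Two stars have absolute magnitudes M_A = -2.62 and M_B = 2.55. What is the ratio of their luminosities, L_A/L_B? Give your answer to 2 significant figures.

ΔM = M_A − M_B = -5.17
L_A/L_B = 10^(−0.4 ΔM) = 10^2.068 = 116.9

L_A/L_B ≈ 120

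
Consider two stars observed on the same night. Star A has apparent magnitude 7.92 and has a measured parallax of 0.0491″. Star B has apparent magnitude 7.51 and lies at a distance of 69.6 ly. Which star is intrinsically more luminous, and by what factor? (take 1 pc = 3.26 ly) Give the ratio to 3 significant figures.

Star B is more luminous, by a factor of 1.60.

Star A: d = 1/p = 1/0.0491″ = 20.37 pc
Star A: M = m − 5 log₁₀ d + 5 = 7.92 − 5·1.3089 + 5 = 6.375
Star B: d = 69.6 ly / 3.26 = 21.35 pc
Star B: M = m − 5 log₁₀ d + 5 = 7.51 − 5·1.3294 + 5 = 5.863
ΔM = M_A − M_B = 6.375 − (5.863) = 0.512; smaller M is more luminous → Star B.
L ratio = 10^(0.4 |ΔM|) = 10^0.205 = 1.603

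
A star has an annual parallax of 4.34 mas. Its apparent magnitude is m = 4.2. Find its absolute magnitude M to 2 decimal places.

M ≈ -2.61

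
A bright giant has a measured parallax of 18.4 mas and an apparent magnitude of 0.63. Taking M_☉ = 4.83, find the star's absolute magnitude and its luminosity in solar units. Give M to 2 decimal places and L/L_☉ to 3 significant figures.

d = 1/p = 1000/18.4 mas = 54.35 pc
M = m − 5 log₁₀ d + 5 = 0.63 − 5·1.7352 + 5 = -3.046
M − M_☉ = -3.046 − 4.83 = -7.876
L/L_☉ = 10^(−0.4 × -7.876) = 1414

M ≈ -3.05; L/L_☉ ≈ 1410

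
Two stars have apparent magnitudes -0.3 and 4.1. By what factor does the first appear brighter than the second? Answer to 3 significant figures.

Δm = -0.3 − (4.1) = -4.4
Flux ratio = 10^(−0.4 Δm) = 10^(−0.4 × -4.4) = 10^1.760 = 57.54

57.5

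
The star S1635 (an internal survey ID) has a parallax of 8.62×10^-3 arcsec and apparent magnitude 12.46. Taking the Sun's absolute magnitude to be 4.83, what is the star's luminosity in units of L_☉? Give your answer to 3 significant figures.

d = 1/p = 1/8.62×10^-3″ = 116.0 pc
M = m − 5 log₁₀ d + 5 = 12.46 − 5·2.0645 + 5 = 7.138
M − M_☉ = 7.138 − 4.83 = 2.308
L/L_☉ = 10^(−0.4 × 2.308) = 0.1194

L/L_☉ ≈ 0.119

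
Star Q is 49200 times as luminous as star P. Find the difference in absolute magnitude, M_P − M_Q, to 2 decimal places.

M_P − M_Q ≈ 11.73

Pogson: ΔM = −2.5 log₁₀(ratio) = −2.5 log₁₀(49200) = −2.5 × 4.6920 = -11.730
Star Q is brighter so has the smaller magnitude: M_P − M_Q is positive.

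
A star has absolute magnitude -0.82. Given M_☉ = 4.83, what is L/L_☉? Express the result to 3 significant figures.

L/L_☉ ≈ 182

M − M_☉ = -0.82 − 4.83 = -5.650
L/L_☉ = 10^(−0.4 (M − M_☉)) = 10^2.260 = 182.0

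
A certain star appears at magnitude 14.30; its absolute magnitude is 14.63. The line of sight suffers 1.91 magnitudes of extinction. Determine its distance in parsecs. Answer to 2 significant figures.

d ≈ 3.6 pc

m − M = 5 log₁₀(d/10 pc) + A  ⇒  14.30 − (14.63) − 1.91 = 5 log₁₀(d/10)
-2.240 = 5 log₁₀(d/10)
log₁₀ d = (m − M − A)/5 + 1 = 0.5520
d = 10^0.5520 = 3.565 pc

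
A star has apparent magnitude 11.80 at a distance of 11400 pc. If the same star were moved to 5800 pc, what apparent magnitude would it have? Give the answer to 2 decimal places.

m ≈ 10.33

Flux ∝ 1/d², so Δm = 5 log₁₀(d₂/d₁) = 5 log₁₀(5800/11400) = -1.467
m₂ = m₁ + Δm = 11.80 + (-1.467) = 10.333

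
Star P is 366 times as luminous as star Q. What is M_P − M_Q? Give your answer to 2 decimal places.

M_P − M_Q ≈ -6.41

Pogson: ΔM = −2.5 log₁₀(ratio) = −2.5 log₁₀(366) = −2.5 × 2.5635 = -6.409
Star P is brighter, so it has the smaller magnitude: the difference is negative.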